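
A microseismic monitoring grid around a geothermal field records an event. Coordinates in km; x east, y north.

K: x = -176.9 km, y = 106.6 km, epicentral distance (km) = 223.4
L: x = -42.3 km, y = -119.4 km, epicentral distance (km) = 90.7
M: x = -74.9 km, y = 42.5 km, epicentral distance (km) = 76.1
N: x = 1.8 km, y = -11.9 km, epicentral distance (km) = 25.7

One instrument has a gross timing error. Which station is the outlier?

Solve using three stations at a time. Using K, L, N (subtract circle equations pairwise → linear system) gives (x, y) ≈ (-5.4, -36.6).
Distances from that point to each station vs reported:
  K: calculated 223.4 vs reported 223.4 → residual 0.0 km
  L: calculated 90.7 vs reported 90.7 → residual 0.0 km
  M: calculated 105.3 vs reported 76.1 → residual 29.2 km
  N: calculated 25.7 vs reported 25.7 → residual 0.0 km
K, L, N are mutually consistent (residuals ≈ 0); M is off by 29.2 km.

M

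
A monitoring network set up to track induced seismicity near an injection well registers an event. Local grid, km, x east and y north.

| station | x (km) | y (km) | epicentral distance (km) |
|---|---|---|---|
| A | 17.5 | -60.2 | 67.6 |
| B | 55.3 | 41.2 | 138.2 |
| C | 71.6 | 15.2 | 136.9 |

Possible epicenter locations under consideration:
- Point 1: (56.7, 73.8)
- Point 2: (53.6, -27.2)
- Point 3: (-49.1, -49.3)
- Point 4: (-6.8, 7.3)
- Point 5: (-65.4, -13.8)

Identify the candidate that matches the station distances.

Point 3

For each candidate, compare |candidate − station| to the reported distance:
Point 1: residuals A 72.0, B 105.6, C 76.4 → max 105.6 km
Point 2: residuals A 18.7, B 69.8, C 90.8 → max 90.8 km
Point 3: residuals A 0.1, B 0.0, C 0.0 → max 0.1 km
Point 4: residuals A 4.1, B 67.4, C 58.1 → max 67.4 km
Point 5: residuals A 27.4, B 5.6, C 3.1 → max 27.4 km
Only Point 3 has all residuals ≈ 0.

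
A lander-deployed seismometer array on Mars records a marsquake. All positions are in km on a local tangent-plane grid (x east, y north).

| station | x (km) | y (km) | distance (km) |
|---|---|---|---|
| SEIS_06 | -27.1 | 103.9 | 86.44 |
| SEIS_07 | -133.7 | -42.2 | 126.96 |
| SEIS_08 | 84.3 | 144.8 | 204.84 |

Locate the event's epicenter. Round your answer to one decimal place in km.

-110.9 km east, 82.7 km north

Circle about each station: (x + 27.1)² + (y − 103.9)² = 86.44²; (x + 133.7)² + (y + 42.2)² = 126.96²; (x − 84.3)² + (y − 144.8)² = 204.84².
Subtracting pairs of circle equations eliminates x²+y² and gives linear equations (the radical axes):
-213.2 x − 292.2 y = -520.06
222.8 x + 81.8 y = -17943.64
Solving the 2×2 system: x ≈ -110.9, y ≈ 82.7 km.
Check against SEIS_06 (with the unrounded x, y): √((x + 27.1)²+(y − 103.9)²) = 86.44 ≈ 86.44 km. ✓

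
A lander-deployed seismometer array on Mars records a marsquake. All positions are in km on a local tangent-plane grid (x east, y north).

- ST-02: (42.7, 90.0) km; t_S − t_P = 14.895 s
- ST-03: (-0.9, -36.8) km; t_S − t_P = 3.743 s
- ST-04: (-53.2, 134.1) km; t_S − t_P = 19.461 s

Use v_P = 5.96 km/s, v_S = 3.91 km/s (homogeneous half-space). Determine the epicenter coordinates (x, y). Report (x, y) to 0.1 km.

Distance from S−P lag: d = Δt · v_P v_S / (v_P − v_S) = Δt · (5.96·3.91)/(5.96−3.91) ≈ 11.3676·Δt.
So d_ST-02 = 169.32, d_ST-03 = 42.55, d_ST-04 = 221.23 km.
Circle about each station: (x − 42.7)² + (y − 90.0)² = 169.32²; (x + 0.9)² + (y + 36.8)² = 42.55²; (x + 53.2)² + (y − 134.1)² = 221.23².
Subtracting the ST-02 equation from the ST-03 and ST-04 equations removes the quadratic terms:
-87.2 x − 253.6 y = 18290.52
-191.8 x + 88.2 y = -9383.69
Solving the 2×2 system: x ≈ 13.6, y ≈ -76.8 km.

(13.6, -76.8)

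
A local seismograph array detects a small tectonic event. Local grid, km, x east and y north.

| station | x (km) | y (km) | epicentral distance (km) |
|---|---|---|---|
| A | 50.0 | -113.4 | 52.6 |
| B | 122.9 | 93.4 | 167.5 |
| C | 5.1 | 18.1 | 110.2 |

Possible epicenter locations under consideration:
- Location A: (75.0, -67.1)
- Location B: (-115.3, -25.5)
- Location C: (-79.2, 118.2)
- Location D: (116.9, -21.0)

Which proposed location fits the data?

Location A

For each candidate, compare |candidate − station| to the reported distance:
Location A: residuals A 0.0, B 0.0, C 0.0 → max 0.0 km
Location B: residuals A 134.6, B 98.7, C 17.9 → max 134.6 km
Location C: residuals A 212.6, B 36.1, C 20.7 → max 212.6 km
Location D: residuals A 61.5, B 52.9, C 8.2 → max 61.5 km
Only Location A has all residuals ≈ 0.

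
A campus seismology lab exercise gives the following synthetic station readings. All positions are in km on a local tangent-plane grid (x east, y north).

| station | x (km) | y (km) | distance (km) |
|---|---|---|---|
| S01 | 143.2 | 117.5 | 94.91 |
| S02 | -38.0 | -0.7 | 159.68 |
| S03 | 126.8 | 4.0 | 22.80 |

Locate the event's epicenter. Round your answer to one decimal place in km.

Circle about each station: (x − 143.2)² + (y − 117.5)² = 94.91²; (x + 38.0)² + (y + 0.7)² = 159.68²; (x − 126.8)² + (y − 4.0)² = 22.80².
Subtracting the S01 equation from the S02 and S03 equations removes the quadratic terms:
-362.4 x − 236.4 y = -49357.79
-32.8 x − 227.0 y = -9730.18
Solving the 2×2 system: x ≈ 119.5, y ≈ 25.6 km.
Check against S01 (with the unrounded x, y): √((x − 143.2)²+(y − 117.5)²) = 94.91 ≈ 94.91 km. ✓

(119.5, 25.6)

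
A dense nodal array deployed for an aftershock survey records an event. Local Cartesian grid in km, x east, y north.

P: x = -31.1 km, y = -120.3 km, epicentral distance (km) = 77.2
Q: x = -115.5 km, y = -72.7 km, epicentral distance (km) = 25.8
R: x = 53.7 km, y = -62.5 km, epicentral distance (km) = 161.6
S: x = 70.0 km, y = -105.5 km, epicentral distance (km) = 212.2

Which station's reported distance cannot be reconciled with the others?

Solve using three stations at a time. Using P, Q, R (subtract circle equations pairwise → linear system) gives (x, y) ≈ (-104.4, -96.0).
Distances from that point to each station vs reported:
  P: calculated 77.2 vs reported 77.2 → residual 0.0 km
  Q: calculated 25.8 vs reported 25.8 → residual 0.0 km
  R: calculated 161.6 vs reported 161.6 → residual 0.0 km
  S: calculated 174.6 vs reported 212.2 → residual 37.6 km
P, Q, R are mutually consistent (residuals ≈ 0); S is off by 37.6 km.

S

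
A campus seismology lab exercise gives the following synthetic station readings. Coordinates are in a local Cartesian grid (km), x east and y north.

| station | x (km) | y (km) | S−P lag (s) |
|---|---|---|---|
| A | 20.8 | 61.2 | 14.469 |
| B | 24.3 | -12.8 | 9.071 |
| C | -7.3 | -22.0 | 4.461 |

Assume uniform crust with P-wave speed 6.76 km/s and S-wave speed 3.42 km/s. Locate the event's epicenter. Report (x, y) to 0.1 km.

Distance from S−P lag: d = Δt · v_P v_S / (v_P − v_S) = Δt · (6.76·3.42)/(6.76−3.42) ≈ 6.9219·Δt.
So d_A = 100.15, d_B = 62.79, d_C = 30.88 km.
Circle about each station: (x − 20.8)² + (y − 61.2)² = 100.15²; (x − 24.3)² + (y + 12.8)² = 62.79²; (x + 7.3)² + (y + 22.0)² = 30.88².
Subtracting the A equation from the B and C equations removes the quadratic terms:
7.0 x − 148.0 y = 2663.69
-56.2 x − 166.4 y = 5435.66
Solving the 2×2 system: x ≈ -38.1, y ≈ -19.8 km.
Check against A (with the unrounded x, y): √((x − 20.8)²+(y − 61.2)²) = 100.15 ≈ 100.15 km. ✓

x ≈ -38.1 km, y ≈ -19.8 km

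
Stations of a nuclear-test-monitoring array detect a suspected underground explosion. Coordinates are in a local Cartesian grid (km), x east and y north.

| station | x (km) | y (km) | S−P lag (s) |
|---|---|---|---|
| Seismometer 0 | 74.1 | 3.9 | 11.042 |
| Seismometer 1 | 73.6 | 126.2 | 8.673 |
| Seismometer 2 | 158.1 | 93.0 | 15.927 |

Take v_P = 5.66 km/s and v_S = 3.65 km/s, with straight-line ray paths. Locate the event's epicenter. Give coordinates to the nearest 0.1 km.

-5.4 km east, 84.9 km north

Distance from S−P lag: d = Δt · v_P v_S / (v_P − v_S) = Δt · (5.66·3.65)/(5.66−3.65) ≈ 10.2781·Δt.
So d_Seismometer 0 = 113.49, d_Seismometer 1 = 89.14, d_Seismometer 2 = 163.70 km.
Circle about each station: (x − 74.1)² + (y − 3.9)² = 113.49²; (x − 73.6)² + (y − 126.2)² = 89.14²; (x − 158.1)² + (y − 93.0)² = 163.70².
Subtracting the Seismometer 0 equation from the Seismometer 1 and Seismometer 2 equations removes the quadratic terms:
-1.0 x + 244.6 y = 20771.42
168.0 x + 178.2 y = 14220.88
Solving the 2×2 system: x ≈ -5.4, y ≈ 84.9 km.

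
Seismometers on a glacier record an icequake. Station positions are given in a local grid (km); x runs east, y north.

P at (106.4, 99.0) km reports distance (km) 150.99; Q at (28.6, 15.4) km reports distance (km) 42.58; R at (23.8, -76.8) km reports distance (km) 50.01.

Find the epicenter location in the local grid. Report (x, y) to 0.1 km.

x ≈ 22.9 km, y ≈ -26.8 km

Circle about each station: (x − 106.4)² + (y − 99.0)² = 150.99²; (x − 28.6)² + (y − 15.4)² = 42.58²; (x − 23.8)² + (y + 76.8)² = 50.01².
Subtracting the P equation from the Q and R equations removes the quadratic terms:
-155.6 x − 167.2 y = 918.08
-165.2 x − 351.6 y = 5639.70
Solving the 2×2 system: x ≈ 22.9, y ≈ -26.8 km.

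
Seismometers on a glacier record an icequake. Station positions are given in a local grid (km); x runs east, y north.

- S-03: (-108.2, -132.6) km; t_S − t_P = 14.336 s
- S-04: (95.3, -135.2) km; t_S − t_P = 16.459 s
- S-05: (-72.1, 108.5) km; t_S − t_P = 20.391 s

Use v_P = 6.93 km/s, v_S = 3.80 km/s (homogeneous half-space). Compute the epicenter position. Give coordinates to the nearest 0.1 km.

Distance from S−P lag: d = Δt · v_P v_S / (v_P − v_S) = Δt · (6.93·3.80)/(6.93−3.80) ≈ 8.4134·Δt.
So d_S-03 = 120.61, d_S-04 = 138.48, d_S-05 = 171.56 km.
Circle about each station: (x + 108.2)² + (y + 132.6)² = 120.61²; (x − 95.3)² + (y + 135.2)² = 138.48²; (x + 72.1)² + (y − 108.5)² = 171.56².
Subtracting pairs of circle equations eliminates x²+y² and gives linear equations (the radical axes):
407.0 x − 5.2 y = -6558.81
72.2 x + 482.2 y = -27205.40
Solving the 2×2 system: x ≈ -16.8, y ≈ -53.9 km.

-16.8 km east, -53.9 km north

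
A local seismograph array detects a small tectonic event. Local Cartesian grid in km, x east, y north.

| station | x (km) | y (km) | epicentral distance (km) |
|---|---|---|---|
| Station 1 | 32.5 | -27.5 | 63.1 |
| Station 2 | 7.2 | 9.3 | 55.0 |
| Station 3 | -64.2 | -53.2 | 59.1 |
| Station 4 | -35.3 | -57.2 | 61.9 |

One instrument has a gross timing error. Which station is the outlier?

Station 1

Solve using three stations at a time. Using Station 2, Station 3, Station 4 (subtract circle equations pairwise → linear system) gives (x, y) ≈ (-47.5, 3.5).
Distances from that point to each station vs reported:
  Station 1: calculated 85.8 vs reported 63.1 → residual 22.7 km
  Station 2: calculated 55.0 vs reported 55.0 → residual 0.0 km
  Station 3: calculated 59.1 vs reported 59.1 → residual 0.0 km
  Station 4: calculated 61.9 vs reported 61.9 → residual 0.0 km
Station 2, Station 3, Station 4 are mutually consistent (residuals ≈ 0); Station 1 is off by 22.7 km.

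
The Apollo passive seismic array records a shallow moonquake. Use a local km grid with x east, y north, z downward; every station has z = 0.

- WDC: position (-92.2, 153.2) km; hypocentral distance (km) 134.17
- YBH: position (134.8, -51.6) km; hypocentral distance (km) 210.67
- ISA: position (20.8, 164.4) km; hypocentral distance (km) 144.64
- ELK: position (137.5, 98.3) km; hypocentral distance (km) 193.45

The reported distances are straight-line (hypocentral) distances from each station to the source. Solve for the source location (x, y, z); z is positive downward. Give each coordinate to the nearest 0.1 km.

(-37.8, 49.7, 65.8)

Each station gives a sphere (x−x_i)² + (y−y_i)² + z² = d_i² (stations at z=0).
Subtracting the WDC sphere from YBH and ISA: z² cancels, leaving linear equations in x and y:
454.0 x − 409.6 y = -37517.74
226.0 x + 22.4 y = -7430.22
Solving: x ≈ -37.803, y ≈ 49.696 km (keep extra digits for the depth step; rounded: -37.8, 49.7).
Then from the WDC sphere: z² = 134.17² − (x + 92.2)² − (y − 153.2)² with x = -37.803, y = 49.696, so z ≈ 65.799 ≈ 65.8 km.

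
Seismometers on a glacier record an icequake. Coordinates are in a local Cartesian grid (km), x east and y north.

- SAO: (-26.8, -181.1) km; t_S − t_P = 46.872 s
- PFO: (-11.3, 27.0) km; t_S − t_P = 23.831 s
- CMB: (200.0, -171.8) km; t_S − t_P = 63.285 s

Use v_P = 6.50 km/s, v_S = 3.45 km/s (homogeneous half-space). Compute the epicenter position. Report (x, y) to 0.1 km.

(-142.0, 143.7)

Distance from S−P lag: d = Δt · v_P v_S / (v_P − v_S) = Δt · (6.50·3.45)/(6.50−3.45) ≈ 7.3525·Δt.
So d_SAO = 344.62, d_PFO = 175.22, d_CMB = 465.30 km.
Circle about each station: (x + 26.8)² + (y + 181.1)² = 344.62²; (x + 11.3)² + (y − 27.0)² = 175.22²; (x − 200.0)² + (y + 171.8)² = 465.30².
Subtracting pairs of circle equations eliminates x²+y² and gives linear equations (the radical axes):
31.0 x + 416.2 y = 55402.14
453.6 x + 18.6 y = -61741.36
Solving the 2×2 system: x ≈ -142.0, y ≈ 143.7 km.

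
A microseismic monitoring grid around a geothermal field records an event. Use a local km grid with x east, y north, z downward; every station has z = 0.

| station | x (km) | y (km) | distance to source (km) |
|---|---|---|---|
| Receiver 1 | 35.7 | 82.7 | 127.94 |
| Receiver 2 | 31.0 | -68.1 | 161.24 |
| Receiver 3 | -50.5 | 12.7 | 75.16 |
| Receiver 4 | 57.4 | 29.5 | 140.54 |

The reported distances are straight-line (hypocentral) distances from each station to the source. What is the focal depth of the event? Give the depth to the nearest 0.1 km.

Each station gives a sphere (x−x_i)² + (y−y_i)² + z² = d_i² (stations at z=0).
Subtracting the Receiver 1 sphere from Receiver 2 and Receiver 3: z² cancels, leaving linear equations in x and y:
-9.4 x − 301.6 y = -12144.86
-172.4 x − 140.0 y = 5317.38
Solving: x ≈ -65.194, y ≈ 42.300 km (keep extra digits for the depth step; rounded: -65.2, 42.3).
Then from the Receiver 1 sphere: z² = 127.94² − (x − 35.7)² − (y − 82.7)² with x = -65.194, y = 42.300, so z ≈ 67.505 ≈ 67.5 km.

z ≈ 67.5 km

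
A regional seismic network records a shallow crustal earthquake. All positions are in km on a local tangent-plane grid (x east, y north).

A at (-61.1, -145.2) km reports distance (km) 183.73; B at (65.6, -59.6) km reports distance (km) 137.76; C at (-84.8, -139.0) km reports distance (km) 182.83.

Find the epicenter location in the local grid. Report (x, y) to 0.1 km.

Circle about each station: (x + 61.1)² + (y + 145.2)² = 183.73²; (x − 65.6)² + (y + 59.6)² = 137.76²; (x + 84.8)² + (y + 139.0)² = 182.83².
Subtracting the A equation from the B and C equations removes the quadratic terms:
253.4 x + 171.2 y = -2181.83
-47.4 x + 12.4 y = 2025.69
Solving the 2×2 system: x ≈ -33.2, y ≈ 36.4 km.

-33.2 km east, 36.4 km north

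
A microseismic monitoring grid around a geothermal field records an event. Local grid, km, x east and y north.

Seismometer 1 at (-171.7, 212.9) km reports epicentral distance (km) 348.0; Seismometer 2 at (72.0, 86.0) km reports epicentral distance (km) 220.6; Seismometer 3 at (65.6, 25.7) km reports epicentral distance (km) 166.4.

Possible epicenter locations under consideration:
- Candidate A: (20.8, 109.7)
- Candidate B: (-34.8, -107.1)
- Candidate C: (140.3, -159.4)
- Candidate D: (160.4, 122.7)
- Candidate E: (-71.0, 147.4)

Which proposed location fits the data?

Candidate B

For each candidate, compare |candidate − station| to the reported distance:
Candidate A: residuals Seismometer 1 129.6, Seismometer 2 164.2, Seismometer 3 71.2 → max 164.2 km
Candidate B: residuals Seismometer 1 0.1, Seismometer 2 0.1, Seismometer 3 0.1 → max 0.1 km
Candidate C: residuals Seismometer 1 137.7, Seismometer 2 34.1, Seismometer 3 33.2 → max 137.7 km
Candidate D: residuals Seismometer 1 3.9, Seismometer 2 124.9, Seismometer 3 30.8 → max 124.9 km
Candidate E: residuals Seismometer 1 227.9, Seismometer 2 65.0, Seismometer 3 16.5 → max 227.9 km
Only Candidate B has all residuals ≈ 0.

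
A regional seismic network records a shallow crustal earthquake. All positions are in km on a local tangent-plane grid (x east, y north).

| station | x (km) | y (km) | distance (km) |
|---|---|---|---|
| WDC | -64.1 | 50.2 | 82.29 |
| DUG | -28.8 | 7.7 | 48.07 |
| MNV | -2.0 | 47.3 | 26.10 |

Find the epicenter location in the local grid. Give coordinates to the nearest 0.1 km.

(15.0, 27.5)

Circle about each station: (x + 64.1)² + (y − 50.2)² = 82.29²; (x + 28.8)² + (y − 7.7)² = 48.07²; (x + 2.0)² + (y − 47.3)² = 26.10².
Subtracting pairs of circle equations eliminates x²+y² and gives linear equations (the radical axes):
70.6 x − 85.0 y = -1279.20
124.2 x − 5.8 y = 1702.87
Solving the 2×2 system: x ≈ 15.0, y ≈ 27.5 km.
Check against WDC (with the unrounded x, y): √((x + 64.1)²+(y − 50.2)²) = 82.29 ≈ 82.29 km. ✓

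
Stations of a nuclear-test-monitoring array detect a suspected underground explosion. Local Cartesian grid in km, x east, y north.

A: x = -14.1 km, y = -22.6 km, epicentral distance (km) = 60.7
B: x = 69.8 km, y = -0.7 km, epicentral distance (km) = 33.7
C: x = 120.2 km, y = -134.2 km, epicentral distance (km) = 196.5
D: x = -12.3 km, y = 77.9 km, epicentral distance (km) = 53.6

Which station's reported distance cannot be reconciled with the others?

Solve using three stations at a time. Using A, C, D (subtract circle equations pairwise → linear system) gives (x, y) ≈ (14.1, 31.2).
Distances from that point to each station vs reported:
  A: calculated 60.7 vs reported 60.7 → residual 0.0 km
  B: calculated 64.2 vs reported 33.7 → residual 30.5 km
  C: calculated 196.5 vs reported 196.5 → residual 0.0 km
  D: calculated 53.6 vs reported 53.6 → residual 0.0 km
A, C, D are mutually consistent (residuals ≈ 0); B is off by 30.5 km.

B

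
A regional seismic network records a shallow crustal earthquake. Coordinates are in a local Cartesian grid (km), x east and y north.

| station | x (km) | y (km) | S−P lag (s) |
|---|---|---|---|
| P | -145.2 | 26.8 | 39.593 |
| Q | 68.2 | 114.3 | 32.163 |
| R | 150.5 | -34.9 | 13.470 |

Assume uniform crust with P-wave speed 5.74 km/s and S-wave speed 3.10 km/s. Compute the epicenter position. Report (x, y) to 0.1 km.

Distance from S−P lag: d = Δt · v_P v_S / (v_P − v_S) = Δt · (5.74·3.10)/(5.74−3.10) ≈ 6.7402·Δt.
So d_P = 266.86, d_Q = 216.78, d_R = 90.79 km.
Circle about each station: (x + 145.2)² + (y − 26.8)² = 266.86²; (x − 68.2)² + (y − 114.3)² = 216.78²; (x − 150.5)² + (y + 34.9)² = 90.79².
Subtracting the P equation from the Q and R equations removes the quadratic terms:
426.8 x + 175.0 y = 20135.14
591.4 x − 123.4 y = 65038.42
Solving the 2×2 system: x ≈ 88.8, y ≈ -101.5 km.

(88.8, -101.5)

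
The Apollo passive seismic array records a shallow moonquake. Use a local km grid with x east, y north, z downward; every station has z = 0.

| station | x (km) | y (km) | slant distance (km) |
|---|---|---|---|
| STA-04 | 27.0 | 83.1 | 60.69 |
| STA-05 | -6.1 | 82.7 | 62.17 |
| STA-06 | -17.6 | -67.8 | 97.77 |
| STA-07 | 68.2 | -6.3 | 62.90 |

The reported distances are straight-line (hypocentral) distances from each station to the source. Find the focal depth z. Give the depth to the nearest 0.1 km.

Each station gives a sphere (x−x_i)² + (y−y_i)² + z² = d_i² (stations at z=0).
Subtracting the STA-04 sphere from STA-05 and STA-06: z² cancels, leaving linear equations in x and y:
-66.2 x − 0.8 y = -939.94
-89.2 x − 301.8 y = -8603.71
Solving: x ≈ 13.904, y ≈ 24.399 km (keep extra digits for the depth step; rounded: 13.9, 24.4).
Then from the STA-04 sphere: z² = 60.69² − (x − 27.0)² − (y − 83.1)² with x = 13.904, y = 24.399, so z ≈ 8.122 ≈ 8.1 km.

z ≈ 8.1 km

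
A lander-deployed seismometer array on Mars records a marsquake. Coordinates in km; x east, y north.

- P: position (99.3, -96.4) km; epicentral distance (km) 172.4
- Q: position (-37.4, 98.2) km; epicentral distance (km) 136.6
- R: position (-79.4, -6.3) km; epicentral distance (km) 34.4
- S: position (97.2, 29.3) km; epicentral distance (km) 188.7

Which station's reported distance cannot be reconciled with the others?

Solve using three stations at a time. Using P, Q, R (subtract circle equations pairwise → linear system) gives (x, y) ≈ (-62.2, -36.1).
Distances from that point to each station vs reported:
  P: calculated 172.4 vs reported 172.4 → residual 0.0 km
  Q: calculated 136.6 vs reported 136.6 → residual 0.0 km
  R: calculated 34.4 vs reported 34.4 → residual 0.0 km
  S: calculated 172.3 vs reported 188.7 → residual 16.4 km
P, Q, R are mutually consistent (residuals ≈ 0); S is off by 16.4 km.

S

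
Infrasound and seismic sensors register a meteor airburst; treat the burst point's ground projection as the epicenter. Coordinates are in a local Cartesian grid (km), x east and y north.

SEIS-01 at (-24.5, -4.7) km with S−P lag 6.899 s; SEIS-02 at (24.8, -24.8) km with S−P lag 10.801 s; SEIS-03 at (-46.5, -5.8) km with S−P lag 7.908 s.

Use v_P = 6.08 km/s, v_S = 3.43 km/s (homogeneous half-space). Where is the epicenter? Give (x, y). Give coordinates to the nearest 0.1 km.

(-17.2, 49.1)

Distance from S−P lag: d = Δt · v_P v_S / (v_P − v_S) = Δt · (6.08·3.43)/(6.08−3.43) ≈ 7.8696·Δt.
So d_SEIS-01 = 54.29, d_SEIS-02 = 85.00, d_SEIS-03 = 62.23 km.
Circle about each station: (x + 24.5)² + (y + 4.7)² = 54.29²; (x − 24.8)² + (y + 24.8)² = 85.00²; (x + 46.5)² + (y + 5.8)² = 62.23².
Subtracting pairs of circle equations eliminates x²+y² and gives linear equations (the radical axes):
98.6 x − 40.2 y = -3669.86
-44.0 x − 2.2 y = 648.38
Solving the 2×2 system: x ≈ -17.2, y ≈ 49.1 km.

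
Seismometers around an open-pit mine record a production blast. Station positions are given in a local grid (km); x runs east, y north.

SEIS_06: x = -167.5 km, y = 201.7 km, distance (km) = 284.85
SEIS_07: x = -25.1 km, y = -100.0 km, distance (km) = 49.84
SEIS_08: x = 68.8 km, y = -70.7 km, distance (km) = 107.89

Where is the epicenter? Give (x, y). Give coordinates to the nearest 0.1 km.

Circle about each station: (x + 167.5)² + (y − 201.7)² = 284.85²; (x + 25.1)² + (y + 100.0)² = 49.84²; (x − 68.8)² + (y + 70.7)² = 107.89².
Subtracting pairs of circle equations eliminates x²+y² and gives linear equations (the radical axes):
284.8 x − 603.4 y = 20546.37
472.6 x − 544.8 y = 10492.06
Solving the 2×2 system: x ≈ -37.4, y ≈ -51.7 km.

x ≈ -37.4 km, y ≈ -51.7 km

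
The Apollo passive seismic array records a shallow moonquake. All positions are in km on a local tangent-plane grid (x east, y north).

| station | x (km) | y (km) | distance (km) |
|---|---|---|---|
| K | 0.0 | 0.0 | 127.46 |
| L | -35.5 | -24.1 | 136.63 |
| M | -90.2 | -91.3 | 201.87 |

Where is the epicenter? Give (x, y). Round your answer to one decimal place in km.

(-65.9, 109.1)

Circle about each station: x² + y² = 127.46²; (x + 35.5)² + (y + 24.1)² = 136.63²; (x + 90.2)² + (y + 91.3)² = 201.87².
Subtracting pairs of circle equations eliminates x²+y² and gives linear equations (the radical axes):
-71.0 x − 48.2 y = -580.65
-180.4 x − 182.6 y = -8033.72
Solving the 2×2 system: x ≈ -65.9, y ≈ 109.1 km.
Check against K (with the unrounded x, y): √(x²+y²) = 127.41 ≈ 127.46 km. ✓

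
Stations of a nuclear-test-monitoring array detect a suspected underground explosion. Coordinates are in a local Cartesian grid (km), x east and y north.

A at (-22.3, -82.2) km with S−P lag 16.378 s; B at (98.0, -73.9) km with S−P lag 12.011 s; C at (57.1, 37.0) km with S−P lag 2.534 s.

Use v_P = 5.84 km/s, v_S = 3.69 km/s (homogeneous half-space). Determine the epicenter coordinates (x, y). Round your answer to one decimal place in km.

x ≈ 81.1 km, y ≈ 45.3 km

Distance from S−P lag: d = Δt · v_P v_S / (v_P − v_S) = Δt · (5.84·3.69)/(5.84−3.69) ≈ 10.0231·Δt.
So d_A = 164.16, d_B = 120.39, d_C = 25.40 km.
Circle about each station: (x + 22.3)² + (y + 82.2)² = 164.16²; (x − 98.0)² + (y + 73.9)² = 120.39²; (x − 57.1)² + (y − 37.0)² = 25.40².
Subtracting the A equation from the B and C equations removes the quadratic terms:
240.6 x + 16.6 y = 20265.83
158.8 x + 238.4 y = 23678.63
Solving the 2×2 system: x ≈ 81.1, y ≈ 45.3 km.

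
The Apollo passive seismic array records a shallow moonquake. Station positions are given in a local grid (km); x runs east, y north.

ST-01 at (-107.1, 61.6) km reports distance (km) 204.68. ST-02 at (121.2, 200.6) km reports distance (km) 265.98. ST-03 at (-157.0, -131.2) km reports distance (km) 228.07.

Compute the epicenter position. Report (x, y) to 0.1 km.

(59.0, -58.0)

Circle about each station: (x + 107.1)² + (y − 61.6)² = 204.68²; (x − 121.2)² + (y − 200.6)² = 265.98²; (x + 157.0)² + (y + 131.2)² = 228.07².
Subtracting pairs of circle equations eliminates x²+y² and gives linear equations (the radical axes):
456.6 x + 278.0 y = 10813.37
-99.8 x − 385.6 y = 16475.45
Solving the 2×2 system: x ≈ 59.0, y ≈ -58.0 km.
Check against ST-01 (with the unrounded x, y): √((x + 107.1)²+(y − 61.6)²) = 204.67 ≈ 204.68 km. ✓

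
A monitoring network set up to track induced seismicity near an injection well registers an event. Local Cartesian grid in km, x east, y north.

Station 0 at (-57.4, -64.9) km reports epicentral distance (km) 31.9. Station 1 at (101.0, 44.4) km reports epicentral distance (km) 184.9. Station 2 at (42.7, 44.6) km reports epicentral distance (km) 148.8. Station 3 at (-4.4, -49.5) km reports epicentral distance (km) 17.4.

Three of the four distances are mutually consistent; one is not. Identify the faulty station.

Station 3

Solve using three stations at a time. Using Station 0, Station 1, Station 2 (subtract circle equations pairwise → linear system) gives (x, y) ≈ (-31.9, -84.2).
Distances from that point to each station vs reported:
  Station 0: calculated 31.9 vs reported 31.9 → residual 0.0 km
  Station 1: calculated 184.9 vs reported 184.9 → residual 0.0 km
  Station 2: calculated 148.8 vs reported 148.8 → residual 0.0 km
  Station 3: calculated 44.2 vs reported 17.4 → residual 26.8 km
Station 0, Station 1, Station 2 are mutually consistent (residuals ≈ 0); Station 3 is off by 26.8 km.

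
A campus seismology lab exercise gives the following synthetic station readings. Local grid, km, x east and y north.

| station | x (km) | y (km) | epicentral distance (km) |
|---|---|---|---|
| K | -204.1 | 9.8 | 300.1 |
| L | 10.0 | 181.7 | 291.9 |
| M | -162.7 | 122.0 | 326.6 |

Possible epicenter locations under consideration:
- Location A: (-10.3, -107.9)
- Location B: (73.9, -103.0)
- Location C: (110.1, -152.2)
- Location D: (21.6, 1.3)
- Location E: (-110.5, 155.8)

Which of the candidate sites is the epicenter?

For each candidate, compare |candidate − station| to the reported distance:
Location A: residuals K 73.4, L 1.6, M 50.8 → max 73.4 km
Location B: residuals K 0.1, L 0.1, M 0.1 → max 0.1 km
Location C: residuals K 53.4, L 56.7, M 60.2 → max 60.2 km
Location D: residuals K 74.2, L 111.1, M 106.3 → max 111.1 km
Location E: residuals K 126.7, L 168.6, M 264.4 → max 264.4 km
Only Location B has all residuals ≈ 0.

Location B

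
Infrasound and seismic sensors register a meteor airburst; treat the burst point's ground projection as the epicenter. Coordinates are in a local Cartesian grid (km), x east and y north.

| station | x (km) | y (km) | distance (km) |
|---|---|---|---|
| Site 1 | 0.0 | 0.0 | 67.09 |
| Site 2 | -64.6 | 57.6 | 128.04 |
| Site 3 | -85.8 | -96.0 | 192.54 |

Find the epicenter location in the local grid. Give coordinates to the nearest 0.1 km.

Circle about each station: x² + y² = 67.09²; (x + 64.6)² + (y − 57.6)² = 128.04²; (x + 85.8)² + (y + 96.0)² = 192.54².
Subtracting the Site 1 equation from the Site 2 and Site 3 equations removes the quadratic terms:
-129.2 x + 115.2 y = -4402.25
-171.6 x − 192.0 y = -15992.94
Solving the 2×2 system: x ≈ 60.3, y ≈ 29.4 km.

x ≈ 60.3 km, y ≈ 29.4 km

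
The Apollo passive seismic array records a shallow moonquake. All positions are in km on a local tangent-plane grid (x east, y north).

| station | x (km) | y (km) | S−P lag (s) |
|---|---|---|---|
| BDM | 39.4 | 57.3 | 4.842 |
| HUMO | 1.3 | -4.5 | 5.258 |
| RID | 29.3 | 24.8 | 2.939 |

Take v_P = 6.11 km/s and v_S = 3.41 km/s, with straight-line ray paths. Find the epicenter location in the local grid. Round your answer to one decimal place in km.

Distance from S−P lag: d = Δt · v_P v_S / (v_P − v_S) = Δt · (6.11·3.41)/(6.11−3.41) ≈ 7.7167·Δt.
So d_BDM = 37.36, d_HUMO = 40.57, d_RID = 22.68 km.
Circle about each station: (x − 39.4)² + (y − 57.3)² = 37.36²; (x − 1.3)² + (y + 4.5)² = 40.57²; (x − 29.3)² + (y − 24.8)² = 22.68².
Subtracting the BDM equation from the HUMO and RID equations removes the quadratic terms:
-76.2 x − 123.6 y = -5063.87
-20.2 x − 65.0 y = -2480.73
Solving the 2×2 system: x ≈ 9.2, y ≈ 35.3 km.
Check against BDM (with the unrounded x, y): √((x − 39.4)²+(y − 57.3)²) = 37.38 ≈ 37.36 km. ✓

9.2 km east, 35.3 km north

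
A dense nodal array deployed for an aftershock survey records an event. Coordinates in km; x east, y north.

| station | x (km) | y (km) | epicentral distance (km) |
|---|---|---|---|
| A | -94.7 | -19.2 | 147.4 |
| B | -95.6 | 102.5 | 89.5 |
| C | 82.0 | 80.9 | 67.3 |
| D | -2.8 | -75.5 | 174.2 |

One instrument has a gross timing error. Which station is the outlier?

C

Solve using three stations at a time. Using A, B, D (subtract circle equations pairwise → linear system) gives (x, y) ≈ (-6.2, 98.7).
Distances from that point to each station vs reported:
  A: calculated 147.4 vs reported 147.4 → residual 0.0 km
  B: calculated 89.5 vs reported 89.5 → residual 0.0 km
  C: calculated 90.0 vs reported 67.3 → residual 22.7 km
  D: calculated 174.2 vs reported 174.2 → residual 0.0 km
A, B, D are mutually consistent (residuals ≈ 0); C is off by 22.7 km.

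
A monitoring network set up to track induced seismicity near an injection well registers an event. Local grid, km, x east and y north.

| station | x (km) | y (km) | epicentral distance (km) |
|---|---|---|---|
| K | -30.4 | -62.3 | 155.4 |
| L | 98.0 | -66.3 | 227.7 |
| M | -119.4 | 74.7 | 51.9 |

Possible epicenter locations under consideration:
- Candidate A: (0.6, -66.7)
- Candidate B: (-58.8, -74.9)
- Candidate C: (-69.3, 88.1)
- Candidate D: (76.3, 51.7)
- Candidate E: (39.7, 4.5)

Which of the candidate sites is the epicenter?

Candidate C

For each candidate, compare |candidate − station| to the reported distance:
Candidate A: residuals K 124.1, L 130.3, M 133.6 → max 133.6 km
Candidate B: residuals K 124.3, L 70.7, M 109.5 → max 124.3 km
Candidate C: residuals K 0.1, L 0.0, M 0.0 → max 0.1 km
Candidate D: residuals K 0.7, L 107.7, M 145.1 → max 145.1 km
Candidate E: residuals K 58.6, L 136.0, M 122.0 → max 136.0 km
Only Candidate C has all residuals ≈ 0.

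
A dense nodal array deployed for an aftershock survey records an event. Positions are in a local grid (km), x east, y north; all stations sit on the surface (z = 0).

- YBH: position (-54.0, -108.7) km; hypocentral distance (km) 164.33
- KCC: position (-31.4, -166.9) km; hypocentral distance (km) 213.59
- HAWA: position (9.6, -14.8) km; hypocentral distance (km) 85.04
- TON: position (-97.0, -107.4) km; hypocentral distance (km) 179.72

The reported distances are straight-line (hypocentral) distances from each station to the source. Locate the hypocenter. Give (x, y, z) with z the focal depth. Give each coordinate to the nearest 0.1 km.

Each station gives a sphere (x−x_i)² + (y−y_i)² + z² = d_i² (stations at z=0).
Subtracting the YBH sphere from KCC and HAWA: z² cancels, leaving linear equations in x and y:
45.2 x − 116.4 y = -4506.46
127.2 x + 187.8 y = 5352.06
Solving: x ≈ -9.587, y ≈ 34.992 km (keep extra digits for the depth step; rounded: -9.6, 35.0).
Then from the YBH sphere: z² = 164.33² − (x + 54.0)² − (y + 108.7)² with x = -9.587, y = 34.992, so z ≈ 66.215 ≈ 66.2 km.

(-9.6, 35.0, 66.2)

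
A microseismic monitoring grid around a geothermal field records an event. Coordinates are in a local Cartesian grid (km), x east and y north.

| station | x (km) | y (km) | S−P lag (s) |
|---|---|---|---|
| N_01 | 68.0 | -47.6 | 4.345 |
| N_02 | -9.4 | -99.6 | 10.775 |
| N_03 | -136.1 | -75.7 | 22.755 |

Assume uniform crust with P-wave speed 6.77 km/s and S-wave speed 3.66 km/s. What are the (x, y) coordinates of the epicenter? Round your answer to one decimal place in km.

x ≈ 39.0 km, y ≈ -28.7 km

Distance from S−P lag: d = Δt · v_P v_S / (v_P − v_S) = Δt · (6.77·3.66)/(6.77−3.66) ≈ 7.9673·Δt.
So d_N_01 = 34.62, d_N_02 = 85.85, d_N_03 = 181.30 km.
Circle about each station: (x − 68.0)² + (y + 47.6)² = 34.62²; (x + 9.4)² + (y + 99.6)² = 85.85²; (x + 136.1)² + (y + 75.7)² = 181.30².
Subtracting the N_01 equation from the N_02 and N_03 equations removes the quadratic terms:
-154.8 x − 104.0 y = -3052.92
-408.2 x − 56.2 y = -14307.21
Solving the 2×2 system: x ≈ 39.0, y ≈ -28.7 km.
Check against N_01 (with the unrounded x, y): √((x − 68.0)²+(y + 47.6)²) = 34.62 ≈ 34.62 km. ✓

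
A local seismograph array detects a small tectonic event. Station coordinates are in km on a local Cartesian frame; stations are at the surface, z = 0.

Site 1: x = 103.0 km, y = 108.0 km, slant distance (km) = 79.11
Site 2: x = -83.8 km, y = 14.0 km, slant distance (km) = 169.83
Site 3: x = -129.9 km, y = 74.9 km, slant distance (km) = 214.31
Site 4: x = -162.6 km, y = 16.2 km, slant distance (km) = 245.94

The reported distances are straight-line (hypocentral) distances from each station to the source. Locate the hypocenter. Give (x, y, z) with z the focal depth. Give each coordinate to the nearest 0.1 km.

Each station gives a sphere (x−x_i)² + (y−y_i)² + z² = d_i² (stations at z=0).
Subtracting the Site 1 sphere from Site 2 and Site 3: z² cancels, leaving linear equations in x and y:
-373.6 x − 188.0 y = -37638.40
-465.8 x − 66.2 y = -39459.36
Solving: x ≈ 78.403, y ≈ 44.399 km (keep extra digits for the depth step; rounded: 78.4, 44.4).
Then from the Site 1 sphere: z² = 79.11² − (x − 103.0)² − (y − 108.0)² with x = 78.403, y = 44.399, so z ≈ 40.104 ≈ 40.1 km.

x ≈ 78.4 km, y ≈ 44.4 km, depth ≈ 40.1 km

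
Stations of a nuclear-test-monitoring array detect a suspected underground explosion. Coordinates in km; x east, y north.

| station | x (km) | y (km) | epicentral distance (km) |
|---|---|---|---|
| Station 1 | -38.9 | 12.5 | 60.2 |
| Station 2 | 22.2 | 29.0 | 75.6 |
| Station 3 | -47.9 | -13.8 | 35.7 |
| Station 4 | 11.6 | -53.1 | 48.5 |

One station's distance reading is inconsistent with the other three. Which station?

Solve using three stations at a time. Using Station 1, Station 3, Station 4 (subtract circle equations pairwise → linear system) gives (x, y) ≈ (-36.6, -47.7).
Distances from that point to each station vs reported:
  Station 1: calculated 60.2 vs reported 60.2 → residual 0.0 km
  Station 2: calculated 96.6 vs reported 75.6 → residual 21.0 km
  Station 3: calculated 35.7 vs reported 35.7 → residual 0.0 km
  Station 4: calculated 48.5 vs reported 48.5 → residual 0.0 km
Station 1, Station 3, Station 4 are mutually consistent (residuals ≈ 0); Station 2 is off by 21.0 km.

Station 2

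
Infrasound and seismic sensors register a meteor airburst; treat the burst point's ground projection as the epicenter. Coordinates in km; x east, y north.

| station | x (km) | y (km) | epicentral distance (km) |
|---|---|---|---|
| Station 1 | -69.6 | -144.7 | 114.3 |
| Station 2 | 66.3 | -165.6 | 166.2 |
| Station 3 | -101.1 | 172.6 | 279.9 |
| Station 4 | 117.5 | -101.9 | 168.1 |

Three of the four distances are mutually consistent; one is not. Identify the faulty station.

Solve using three stations at a time. Using Station 1, Station 2, Station 4 (subtract circle equations pairwise → linear system) gives (x, y) ≈ (-36.8, -35.3).
Distances from that point to each station vs reported:
  Station 1: calculated 114.2 vs reported 114.3 → residual 0.1 km
  Station 2: calculated 166.1 vs reported 166.2 → residual 0.1 km
  Station 3: calculated 217.6 vs reported 279.9 → residual 62.3 km
  Station 4: calculated 168.0 vs reported 168.1 → residual 0.1 km
Station 1, Station 2, Station 4 are mutually consistent (residuals ≈ 0); Station 3 is off by 62.3 km.

Station 3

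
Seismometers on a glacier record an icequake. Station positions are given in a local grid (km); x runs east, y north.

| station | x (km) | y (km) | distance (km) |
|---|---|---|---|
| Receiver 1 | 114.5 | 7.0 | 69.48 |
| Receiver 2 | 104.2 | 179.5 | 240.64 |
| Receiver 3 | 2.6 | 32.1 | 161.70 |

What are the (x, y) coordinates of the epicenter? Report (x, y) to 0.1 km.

Circle about each station: (x − 114.5)² + (y − 7.0)² = 69.48²; (x − 104.2)² + (y − 179.5)² = 240.64²; (x − 2.6)² + (y − 32.1)² = 161.70².
Subtracting pairs of circle equations eliminates x²+y² and gives linear equations (the radical axes):
-20.6 x + 345.0 y = -23161.50
-223.8 x + 50.2 y = -33441.50
Solving the 2×2 system: x ≈ 136.2, y ≈ -59.0 km.
Check against Receiver 1 (with the unrounded x, y): √((x − 114.5)²+(y − 7.0)²) = 69.48 ≈ 69.48 km. ✓

(136.2, -59.0)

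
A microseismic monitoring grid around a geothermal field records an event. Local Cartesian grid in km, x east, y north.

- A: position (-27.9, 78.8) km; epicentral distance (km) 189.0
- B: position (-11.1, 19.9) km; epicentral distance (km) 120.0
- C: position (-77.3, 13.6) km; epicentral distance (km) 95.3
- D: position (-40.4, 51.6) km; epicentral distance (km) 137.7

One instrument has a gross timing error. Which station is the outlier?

A

Solve using three stations at a time. Using B, C, D (subtract circle equations pairwise → linear system) gives (x, y) ≈ (-75.0, -81.7).
Distances from that point to each station vs reported:
  A: calculated 167.3 vs reported 189.0 → residual 21.7 km
  B: calculated 120.0 vs reported 120.0 → residual 0.0 km
  C: calculated 95.3 vs reported 95.3 → residual 0.0 km
  D: calculated 137.7 vs reported 137.7 → residual 0.0 km
B, C, D are mutually consistent (residuals ≈ 0); A is off by 21.7 km.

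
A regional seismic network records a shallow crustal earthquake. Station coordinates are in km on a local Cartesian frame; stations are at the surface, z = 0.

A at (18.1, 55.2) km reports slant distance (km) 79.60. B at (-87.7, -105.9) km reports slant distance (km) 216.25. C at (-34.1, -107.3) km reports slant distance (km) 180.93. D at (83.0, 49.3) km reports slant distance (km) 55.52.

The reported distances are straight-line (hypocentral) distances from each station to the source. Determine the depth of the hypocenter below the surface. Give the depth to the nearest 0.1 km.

Each station gives a sphere (x−x_i)² + (y−y_i)² + z² = d_i² (stations at z=0).
Subtracting the A sphere from B and C: z² cancels, leaving linear equations in x and y:
-211.6 x − 322.2 y = -24896.45
-104.4 x − 325.0 y = -17098.05
Solving: x ≈ 73.504, y ≈ 28.998 km (keep extra digits for the depth step; rounded: 73.5, 29.0).
Then from the A sphere: z² = 79.60² − (x − 18.1)² − (y − 55.2)² with x = 73.504, y = 28.998, so z ≈ 50.794 ≈ 50.8 km.

depth ≈ 50.8 km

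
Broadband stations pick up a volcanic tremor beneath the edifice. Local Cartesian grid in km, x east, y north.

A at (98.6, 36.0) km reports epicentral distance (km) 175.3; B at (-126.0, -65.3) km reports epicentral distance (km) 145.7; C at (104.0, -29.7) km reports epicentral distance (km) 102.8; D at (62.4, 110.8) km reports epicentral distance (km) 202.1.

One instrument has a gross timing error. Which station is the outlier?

A

Solve using three stations at a time. Using B, C, D (subtract circle equations pairwise → linear system) gives (x, y) ≈ (18.2, -86.4).
Distances from that point to each station vs reported:
  A: calculated 146.5 vs reported 175.3 → residual 28.8 km
  B: calculated 145.7 vs reported 145.7 → residual 0.0 km
  C: calculated 102.9 vs reported 102.8 → residual 0.1 km
  D: calculated 202.1 vs reported 202.1 → residual 0.0 km
B, C, D are mutually consistent (residuals ≈ 0); A is off by 28.8 km.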